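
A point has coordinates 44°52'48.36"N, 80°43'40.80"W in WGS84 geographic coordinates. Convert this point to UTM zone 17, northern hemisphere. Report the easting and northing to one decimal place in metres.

E 521482.4 m, N 4969667.2 m

Zone 17 central meridian λ₀ = 6×17 − 183 = -81°; Δλ = +0.2720°.
Transverse Mercator on WGS84 with k₀ = 0.9996 gives E = 521482.425 m, N = 4969667.152 m.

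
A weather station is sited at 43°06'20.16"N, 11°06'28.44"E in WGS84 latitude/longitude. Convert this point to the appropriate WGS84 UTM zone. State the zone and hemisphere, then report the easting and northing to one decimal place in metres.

Zone 32N: E 671519.6 m, N 4774698.1 m

Longitude 11.1079° lies in the 6° band [6°, 12°), giving zone 32; latitude is north of the equator, so 32N.
Zone 32 central meridian λ₀ = 6×32 − 183 = 9°; Δλ = +2.1079°.
Transverse Mercator on WGS84 with k₀ = 0.9996 gives E = 671519.554 m, N = 4774698.123 m.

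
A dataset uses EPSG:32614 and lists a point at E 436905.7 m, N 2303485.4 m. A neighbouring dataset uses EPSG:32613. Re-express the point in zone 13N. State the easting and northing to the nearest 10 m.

UTM 14N → geographic: φ = 20.83030006°, λ = -99.60640022°.
UTM 13N (λ₀ = -105°) forward: E = 1061805.722 m, N = 2312789.243 m.

E 1061810 m, N 2312790 m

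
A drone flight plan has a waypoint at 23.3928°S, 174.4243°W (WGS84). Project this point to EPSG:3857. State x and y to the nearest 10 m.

Web Mercator is spherical with R = a = 6378137 m.
x = R·λ = 6378137 × -3.044278330 = -19416824.258 m.
y = R·ln tan(π/4 + φ/2) = 6378137 × -0.420121233 = -2679590.778 m.

x -19416820 m, y -2679590 m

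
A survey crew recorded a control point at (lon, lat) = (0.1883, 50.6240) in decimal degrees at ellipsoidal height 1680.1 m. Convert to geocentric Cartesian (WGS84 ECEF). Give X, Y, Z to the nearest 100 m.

X 4055500 m, Y 13300 m, Z 4908400 m

WGS84: a = 6378137 m, e² = 0.006694380; N(φ) = a/√(1−e²sin²φ) = 6390931.927 m.
X = (N+h)·cosφ·cosλ = 4055494.482 m; Y = (N+h)·cosφ·sinλ = 13328.248 m; Z = (N(1−e²)+h)·sinφ = 4908413.654 m.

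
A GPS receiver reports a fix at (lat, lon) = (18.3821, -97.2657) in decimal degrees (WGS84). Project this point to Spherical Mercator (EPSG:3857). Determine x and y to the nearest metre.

Web Mercator is spherical with R = a = 6378137 m.
x = R·λ = 6378137 × -1.697606714 = -10827568.196 m.
y = R·ln tan(π/4 + φ/2) = 6378137 × 0.326478019 = 2082321.535 m.

x -10827568 m, y 2082322 m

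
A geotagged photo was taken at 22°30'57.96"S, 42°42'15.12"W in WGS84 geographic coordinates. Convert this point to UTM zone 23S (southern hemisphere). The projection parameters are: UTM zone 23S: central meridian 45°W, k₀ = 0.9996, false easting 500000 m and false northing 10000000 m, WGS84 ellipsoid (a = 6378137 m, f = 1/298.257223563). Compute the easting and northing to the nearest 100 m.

E 736200 m, N 7508200 m

Zone 23 central meridian λ₀ = 6×23 − 183 = -45°; Δλ = +2.2958°.
Transverse Mercator on WGS84 with k₀ = 0.9996 gives E = 736152.349 m, N = 7508233.745 m.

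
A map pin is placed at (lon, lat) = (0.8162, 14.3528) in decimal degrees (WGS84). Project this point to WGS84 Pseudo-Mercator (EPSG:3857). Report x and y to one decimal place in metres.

x 90859.0 m, y 1614723.7 m

Web Mercator is spherical with R = a = 6378137 m.
x = R·λ = 6378137 × 0.014245377 = 90858.968 m.
y = R·ln tan(π/4 + φ/2) = 6378137 × 0.253165419 = 1614723.728 m.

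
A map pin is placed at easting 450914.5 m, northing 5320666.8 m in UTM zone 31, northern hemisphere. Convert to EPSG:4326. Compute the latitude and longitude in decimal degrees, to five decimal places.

lat 48.03740°, lon 2.34150°

Zone 31N: λ₀ = 3°, k₀ = 0.9996, false easting 500000 m.
Meridian distance M = (N − FN)/k₀ = 5322795.9 m.
Inverse transverse Mercator on WGS84 gives φ = 48.03739965°, λ = 2.34150017°.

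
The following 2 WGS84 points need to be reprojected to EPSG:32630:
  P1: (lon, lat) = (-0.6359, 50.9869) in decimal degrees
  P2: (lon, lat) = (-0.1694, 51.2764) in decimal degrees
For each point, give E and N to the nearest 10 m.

UTM zone 30N: λ₀ = -3°, k₀ = 0.9996.
P1 (50.9869°, -0.6359°) → (665924.925, 5651028.588) m.
P2 (51.2764°, -0.1694°) → (697422.241, 5684368.361) m.

P1: E 665920 m, N 5651030 m; P2: E 697420 m, N 5684370 m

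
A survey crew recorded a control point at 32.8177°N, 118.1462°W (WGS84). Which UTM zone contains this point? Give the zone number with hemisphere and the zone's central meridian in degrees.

Zone 11N, central meridian -117°

UTM zone = ⌊(λ + 180)/6⌋ + 1; -118.1462° ∈ [-120°, -114°) → zone 11.
Hemisphere: N (φ ≥ 0).
Central meridian λ₀ = 6×11 − 183 = -117°.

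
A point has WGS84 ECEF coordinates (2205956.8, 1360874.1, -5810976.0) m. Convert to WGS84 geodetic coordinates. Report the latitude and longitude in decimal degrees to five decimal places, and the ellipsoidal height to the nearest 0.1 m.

lat -66.10380°, lon 31.67080°, h 2548.7 m

λ = atan2(Y, X) = 31.67079987°; p = √(X²+Y²) = 2591953.6 m.
Bowring's method on WGS84 (a = 6378137 m, b = 6356752.314 m) gives φ = -66.10380008°, h = 2548.698 m.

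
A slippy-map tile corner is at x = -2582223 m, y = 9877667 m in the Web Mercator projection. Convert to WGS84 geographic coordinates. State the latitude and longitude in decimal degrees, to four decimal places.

lat 66.0030°, lon -23.1965°

R = 6378137 m. λ = x/R = -23.19650388°.
φ = 2·arctan(exp(y/R)) − 90° = 2·arctan(4.70524) − 90° = 66.00299996°.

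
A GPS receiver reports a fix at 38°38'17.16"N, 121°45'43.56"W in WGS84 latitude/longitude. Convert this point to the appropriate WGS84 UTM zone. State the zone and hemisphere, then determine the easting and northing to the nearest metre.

Longitude -121.7621° lies in the 6° band [-126°, -120°), giving zone 10; latitude is north of the equator, so 10N.
Zone 10 central meridian λ₀ = 6×10 − 183 = -123°; Δλ = +1.2379°.
Transverse Mercator on WGS84 with k₀ = 0.9996 gives E = 607737.699 m, N = 4277344.175 m.

Zone 10N: E 607738 m, N 4277344 m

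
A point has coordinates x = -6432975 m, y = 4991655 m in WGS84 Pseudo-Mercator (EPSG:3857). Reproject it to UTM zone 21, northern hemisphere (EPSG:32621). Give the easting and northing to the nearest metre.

Web Mercator inverse (R = 6378137 m) → φ = 40.85960204°, λ = -57.78839765°.
UTM 21N forward: E = 433553.747 m, N = 4523470.831 m.

E 433554 m, N 4523471 m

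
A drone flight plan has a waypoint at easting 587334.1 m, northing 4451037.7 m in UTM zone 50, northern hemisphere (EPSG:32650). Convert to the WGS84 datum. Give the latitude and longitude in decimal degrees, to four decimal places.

lat 40.2052°, lon 118.0262°

Zone 50N: λ₀ = 117°, k₀ = 0.9996, false easting 500000 m.
Meridian distance M = (N − FN)/k₀ = 4452818.8 m.
Inverse transverse Mercator on WGS84 gives φ = 40.20519988°, λ = 118.02619948°.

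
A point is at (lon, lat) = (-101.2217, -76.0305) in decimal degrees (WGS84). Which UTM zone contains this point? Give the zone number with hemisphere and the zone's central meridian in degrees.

Zone 14S, central meridian -99°

UTM zone = ⌊(λ + 180)/6⌋ + 1; -101.2217° ∈ [-102°, -96°) → zone 14.
Hemisphere: S (φ < 0).
Central meridian λ₀ = 6×14 − 183 = -99°.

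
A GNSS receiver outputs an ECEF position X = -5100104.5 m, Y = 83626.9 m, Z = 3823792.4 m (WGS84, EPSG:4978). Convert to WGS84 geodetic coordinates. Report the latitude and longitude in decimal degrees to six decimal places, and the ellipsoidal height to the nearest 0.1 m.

λ = atan2(Y, X) = 179.06059982°; p = √(X²+Y²) = 5100790.1 m.
Bowring's method on WGS84 (a = 6378137 m, b = 6356752.314 m) gives φ = 37.04169990°, h = 4489.321 m.

lat 37.041700°, lon 179.060600°, h 4489.3 m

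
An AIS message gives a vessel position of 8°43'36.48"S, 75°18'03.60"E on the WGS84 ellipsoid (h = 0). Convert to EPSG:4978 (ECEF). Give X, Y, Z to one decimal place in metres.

X 1599782.4 m, Y 6098441.5 m, Z -961307.0 m

WGS84: a = 6378137 m, e² = 0.006694380; N(φ) = a/√(1−e²sin²φ) = 6378628.505 m.
X = (N+h)·cosφ·cosλ = 1599782.412 m; Y = (N+h)·cosφ·sinλ = 6098441.490 m; Z = (N(1−e²)+h)·sinφ = -961307.011 m.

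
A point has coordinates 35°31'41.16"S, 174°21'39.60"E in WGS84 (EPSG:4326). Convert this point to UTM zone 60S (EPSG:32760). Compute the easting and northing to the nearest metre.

Zone 60 central meridian λ₀ = 6×60 − 183 = 177°; Δλ = -2.6390°.
Transverse Mercator on WGS84 with k₀ = 0.9996 gives E = 260716.596 m, N = 6065186.542 m.

E 260717 m, N 6065187 m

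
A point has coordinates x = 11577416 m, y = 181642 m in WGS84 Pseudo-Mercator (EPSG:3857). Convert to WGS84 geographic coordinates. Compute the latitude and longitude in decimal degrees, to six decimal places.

R = 6378137 m. λ = x/R = 104.00169743°.
φ = 2·arctan(exp(y/R)) − 90° = 2·arctan(1.02889) − 90° = 1.63149733°.

lat 1.631497°, lon 104.001697°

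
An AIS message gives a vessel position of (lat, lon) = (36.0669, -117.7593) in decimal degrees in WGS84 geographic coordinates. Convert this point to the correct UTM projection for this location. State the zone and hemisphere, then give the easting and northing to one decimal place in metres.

Longitude -117.7593° lies in the 6° band [-120°, -114°), giving zone 11; latitude is north of the equator, so 11N.
Zone 11 central meridian λ₀ = 6×11 − 183 = -117°; Δλ = -0.7593°.
Transverse Mercator on WGS84 with k₀ = 0.9996 gives E = 431623.323 m, N = 3991635.430 m.

Zone 11N: E 431623.3 m, N 3991635.4 m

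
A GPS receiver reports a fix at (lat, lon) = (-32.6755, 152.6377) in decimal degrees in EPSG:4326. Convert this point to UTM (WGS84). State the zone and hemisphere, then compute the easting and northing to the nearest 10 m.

Zone 56S: E 466030 m, N 6384630 m

Longitude 152.6377° lies in the 6° band [150°, 156°), giving zone 56; latitude is south of the equator, so 56S.
Zone 56 central meridian λ₀ = 6×56 − 183 = 153°; Δλ = -0.3623°.
Transverse Mercator on WGS84 with k₀ = 0.9996 gives E = 466032.000 m, N = 6384628.241 m.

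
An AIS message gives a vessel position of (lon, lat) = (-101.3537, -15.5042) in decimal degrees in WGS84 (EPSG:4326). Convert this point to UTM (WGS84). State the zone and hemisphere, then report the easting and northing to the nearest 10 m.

Zone 14S: E 247500 m, N 8284520 m

Longitude -101.3537° lies in the 6° band [-102°, -96°), giving zone 14; latitude is south of the equator, so 14S.
Zone 14 central meridian λ₀ = 6×14 − 183 = -99°; Δλ = -2.3537°.
Transverse Mercator on WGS84 with k₀ = 0.9996 gives E = 247501.054 m, N = 8284519.093 m.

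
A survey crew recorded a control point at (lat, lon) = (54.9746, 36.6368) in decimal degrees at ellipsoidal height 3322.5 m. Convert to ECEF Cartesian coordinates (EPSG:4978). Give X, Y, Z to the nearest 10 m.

WGS84: a = 6378137 m, e² = 0.006694380; N(φ) = a/√(1−e²sin²φ) = 6392501.772 m.
X = (N+h)·cosφ·cosλ = 2945589.166 m; Y = (N+h)·cosφ·sinλ = 2190524.350 m; Z = (N(1−e²)+h)·sinφ = 5202481.946 m.

X 2945590 m, Y 2190520 m, Z 5202480 m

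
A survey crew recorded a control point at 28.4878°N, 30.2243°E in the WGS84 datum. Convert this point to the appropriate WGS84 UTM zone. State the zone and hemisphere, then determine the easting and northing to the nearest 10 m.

Zone 36N: E 228270 m, N 3154380 m

Longitude 30.2243° lies in the 6° band [30°, 36°), giving zone 36; latitude is north of the equator, so 36N.
Zone 36 central meridian λ₀ = 6×36 − 183 = 33°; Δλ = -2.7757°.
Transverse Mercator on WGS84 with k₀ = 0.9996 gives E = 228266.676 m, N = 3154381.445 m.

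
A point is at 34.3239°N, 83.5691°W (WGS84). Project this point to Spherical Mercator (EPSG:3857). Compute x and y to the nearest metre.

x -9302870 m, y 4072377 m

Web Mercator is spherical with R = a = 6378137 m.
x = R·λ = 6378137 × -1.458555948 = -9302869.658 m.
y = R·ln tan(π/4 + φ/2) = 6378137 × 0.638490087 = 4072377.246 m.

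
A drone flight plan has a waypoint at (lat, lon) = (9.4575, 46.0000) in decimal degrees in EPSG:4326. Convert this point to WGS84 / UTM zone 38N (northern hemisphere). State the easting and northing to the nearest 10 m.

E 609780 m, N 1045590 m

Zone 38 central meridian λ₀ = 6×38 − 183 = 45°; Δλ = +1.0000°.
Transverse Mercator on WGS84 with k₀ = 0.9996 gives E = 609777.716 m, N = 1045590.164 m.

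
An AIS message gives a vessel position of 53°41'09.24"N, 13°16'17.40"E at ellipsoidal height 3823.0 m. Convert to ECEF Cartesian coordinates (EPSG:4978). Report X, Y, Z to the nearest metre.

X 3686548 m, Y 869527 m, Z 5119198 m

WGS84: a = 6378137 m, e² = 0.006694380; N(φ) = a/√(1−e²sin²φ) = 6392043.843 m.
X = (N+h)·cosφ·cosλ = 3686548.286 m; Y = (N+h)·cosφ·sinλ = 869527.085 m; Z = (N(1−e²)+h)·sinφ = 5119197.955 m.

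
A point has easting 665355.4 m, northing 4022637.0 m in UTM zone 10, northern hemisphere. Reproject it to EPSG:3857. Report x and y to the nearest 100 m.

Unproject from UTM 10N (λ₀ = -123°) → φ = 36.33459959°, λ = -121.15760019°.
Web Mercator (R = 6378137 m): x = -13487202.359 m, y = 4346759.973 m.

x -13487200 m, y 4346800 m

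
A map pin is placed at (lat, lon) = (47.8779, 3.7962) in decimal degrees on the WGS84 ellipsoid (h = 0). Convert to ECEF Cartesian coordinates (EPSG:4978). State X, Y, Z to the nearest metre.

X 4276394 m, Y 283753 m, Z 4707781 m

WGS84: a = 6378137 m, e² = 0.006694380; N(φ) = a/√(1−e²sin²φ) = 6389914.484 m.
X = (N+h)·cosφ·cosλ = 4276393.562 m; Y = (N+h)·cosφ·sinλ = 283752.876 m; Z = (N(1−e²)+h)·sinφ = 4707781.340 m.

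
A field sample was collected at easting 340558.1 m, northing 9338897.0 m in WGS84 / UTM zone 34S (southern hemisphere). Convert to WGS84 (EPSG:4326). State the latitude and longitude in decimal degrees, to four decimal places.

lat -5.9791°, lon 19.5595°

Zone 34S: λ₀ = 21°, k₀ = 0.9996, false easting 500000 m, false northing 10000000 m.
Meridian distance M = (N − FN)/k₀ = -661367.5 m.
Inverse transverse Mercator on WGS84 gives φ = -5.97909955°, λ = 19.55950023°.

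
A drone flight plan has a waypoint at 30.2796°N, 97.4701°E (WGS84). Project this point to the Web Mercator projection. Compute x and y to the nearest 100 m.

x 10850300 m, y 3539500 m

Web Mercator is spherical with R = a = 6378137 m.
x = R·λ = 6378137 × 1.701174167 = 10850321.900 m.
y = R·ln tan(π/4 + φ/2) = 6378137 × 0.554948990 = 3539540.684 m.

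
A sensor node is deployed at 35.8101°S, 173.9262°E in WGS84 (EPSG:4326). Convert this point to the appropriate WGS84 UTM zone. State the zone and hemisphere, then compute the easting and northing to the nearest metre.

Zone 59S: E 764399 m, N 6033161 m

Longitude 173.9262° lies in the 6° band [168°, 174°), giving zone 59; latitude is south of the equator, so 59S.
Zone 59 central meridian λ₀ = 6×59 − 183 = 171°; Δλ = +2.9262°.
Transverse Mercator on WGS84 with k₀ = 0.9996 gives E = 764398.827 m, N = 6033161.488 m.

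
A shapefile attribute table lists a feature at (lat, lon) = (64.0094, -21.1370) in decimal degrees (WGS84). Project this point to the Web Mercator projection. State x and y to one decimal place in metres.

Web Mercator is spherical with R = a = 6378137 m.
x = R·λ = 6378137 × -0.368910244 = -2352960.077 m.
y = R·ln tan(π/4 + φ/2) = 6378137 × 1.466282647 = 9352151.601 m.

x -2352960.1 m, y 9352151.6 m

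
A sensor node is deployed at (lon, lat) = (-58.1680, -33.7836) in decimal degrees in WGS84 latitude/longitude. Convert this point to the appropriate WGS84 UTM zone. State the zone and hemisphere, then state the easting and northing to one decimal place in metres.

Longitude -58.1680° lies in the 6° band [-60°, -54°), giving zone 21; latitude is south of the equator, so 21S.
Zone 21 central meridian λ₀ = 6×21 − 183 = -57°; Δλ = -1.1680°.
Transverse Mercator on WGS84 with k₀ = 0.9996 gives E = 391862.104 m, N = 6261224.654 m.

Zone 21S: E 391862.1 m, N 6261224.7 m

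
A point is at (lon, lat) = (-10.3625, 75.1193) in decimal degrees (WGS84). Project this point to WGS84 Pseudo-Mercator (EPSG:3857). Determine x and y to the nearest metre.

x -1153548 m, y 12983755 m

Web Mercator is spherical with R = a = 6378137 m.
x = R·λ = 6378137 × -0.180859744 = -1153548.223 m.
y = R·ln tan(π/4 + φ/2) = 6378137 × 2.035665765 = 12983755.138 m.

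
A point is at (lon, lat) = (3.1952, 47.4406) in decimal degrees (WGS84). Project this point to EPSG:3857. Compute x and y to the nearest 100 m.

x 355700 m, y 6014300 m

Web Mercator is spherical with R = a = 6378137 m.
x = R·λ = 6378137 × 0.055766760 = 355688.037 m.
y = R·ln tan(π/4 + φ/2) = 6378137 × 0.942954046 = 6014290.093 m.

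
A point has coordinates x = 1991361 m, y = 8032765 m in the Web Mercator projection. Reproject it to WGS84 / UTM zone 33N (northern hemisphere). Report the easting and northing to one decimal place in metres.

Web Mercator inverse (R = 6378137 m) → φ = 58.31019940°, λ = 17.88870022°.
UTM 33N forward: E = 669237.529 m, N = 6466877.836 m.

E 669237.5 m, N 6466877.8 m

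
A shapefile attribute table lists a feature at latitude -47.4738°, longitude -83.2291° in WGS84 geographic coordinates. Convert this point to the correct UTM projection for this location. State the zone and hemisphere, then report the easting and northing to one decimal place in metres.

Zone 17S: E 332038.9 m, N 4739773.6 m

Longitude -83.2291° lies in the 6° band [-84°, -78°), giving zone 17; latitude is south of the equator, so 17S.
Zone 17 central meridian λ₀ = 6×17 − 183 = -81°; Δλ = -2.2291°.
Transverse Mercator on WGS84 with k₀ = 0.9996 gives E = 332038.935 m, N = 4739773.565 m.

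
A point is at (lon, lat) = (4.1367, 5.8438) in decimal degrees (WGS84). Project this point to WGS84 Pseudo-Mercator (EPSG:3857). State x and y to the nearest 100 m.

x 460500 m, y 651700 m

Web Mercator is spherical with R = a = 6378137 m.
x = R·λ = 6378137 × 0.072199035 = 460495.338 m.
y = R·ln tan(π/4 + φ/2) = 6378137 × 0.102170847 = 651659.657 m.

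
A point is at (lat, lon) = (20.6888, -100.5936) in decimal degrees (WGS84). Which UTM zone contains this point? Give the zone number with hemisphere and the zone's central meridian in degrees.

Zone 14N, central meridian -99°

UTM zone = ⌊(λ + 180)/6⌋ + 1; -100.5936° ∈ [-102°, -96°) → zone 14.
Hemisphere: N (φ ≥ 0).
Central meridian λ₀ = 6×14 − 183 = -99°.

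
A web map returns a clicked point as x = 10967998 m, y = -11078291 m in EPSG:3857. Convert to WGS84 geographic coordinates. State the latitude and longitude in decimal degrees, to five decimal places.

R = 6378137 m. λ = x/R = 98.52720240°.
φ = 2·arctan(exp(y/R)) − 90° = 2·arctan(0.17606) − 90° = -70.02939872°.

lat -70.02940°, lon 98.52720°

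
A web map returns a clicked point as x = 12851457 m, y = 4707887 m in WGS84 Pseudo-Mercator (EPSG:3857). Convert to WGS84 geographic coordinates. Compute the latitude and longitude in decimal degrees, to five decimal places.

lat 38.90370°, lon 115.44660°

R = 6378137 m. λ = x/R = 115.44660246°.
φ = 2·arctan(exp(y/R)) − 90° = 2·arctan(2.09202) − 90° = 38.90370143°.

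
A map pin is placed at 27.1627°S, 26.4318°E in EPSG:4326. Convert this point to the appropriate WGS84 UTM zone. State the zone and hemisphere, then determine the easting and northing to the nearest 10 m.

Longitude 26.4318° lies in the 6° band [24°, 30°), giving zone 35; latitude is south of the equator, so 35S.
Zone 35 central meridian λ₀ = 6×35 − 183 = 27°; Δλ = -0.5682°.
Transverse Mercator on WGS84 with k₀ = 0.9996 gives E = 443706.747 m, N = 6995416.597 m.

Zone 35S: E 443710 m, N 6995420 m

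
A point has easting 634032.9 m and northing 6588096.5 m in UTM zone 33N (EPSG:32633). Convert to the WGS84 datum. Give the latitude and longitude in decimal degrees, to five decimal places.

lat 59.41010°, lon 17.36140°

Zone 33N: λ₀ = 15°, k₀ = 0.9996, false easting 500000 m.
Meridian distance M = (N − FN)/k₀ = 6590732.8 m.
Inverse transverse Mercator on WGS84 gives φ = 59.41010006°, λ = 17.36140059°.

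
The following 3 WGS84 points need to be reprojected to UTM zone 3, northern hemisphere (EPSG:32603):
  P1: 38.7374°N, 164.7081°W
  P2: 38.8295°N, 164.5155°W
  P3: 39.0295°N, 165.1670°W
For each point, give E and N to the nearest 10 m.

UTM zone 3N: λ₀ = -165°, k₀ = 0.9996.
P1 (38.7374°, -164.7081°) → (525369.320, 4287676.675) m.
P2 (38.8295°, -164.5155°) → (542054.314, 4297967.780) m.
P3 (39.0295°, -165.1670°) → (485545.180, 4320063.504) m.

P1: E 525370 m, N 4287680 m; P2: E 542050 m, N 4297970 m; P3: E 485550 m, N 4320060 m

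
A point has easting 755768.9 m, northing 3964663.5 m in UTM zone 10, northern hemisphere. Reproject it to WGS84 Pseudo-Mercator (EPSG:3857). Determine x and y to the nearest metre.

x -13377252 m, y 4272148 m

Unproject from UTM 10N (λ₀ = -123°) → φ = 35.79279988°, λ = -120.16989969°.
Web Mercator (R = 6378137 m): x = -13377252.043 m, y = 4272148.282 m.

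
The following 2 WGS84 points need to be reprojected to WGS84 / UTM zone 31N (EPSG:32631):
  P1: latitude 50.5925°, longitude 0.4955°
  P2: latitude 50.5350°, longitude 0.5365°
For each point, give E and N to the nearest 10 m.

P1: E 322740 m, N 5607510 m; P2: E 325430 m, N 5601020 m

UTM zone 31N: λ₀ = 3°, k₀ = 0.9996.
P1 (50.5925°, 0.4955°) → (322736.258, 5607505.250) m.
P2 (50.5350°, 0.5365°) → (325425.399, 5601015.395) m.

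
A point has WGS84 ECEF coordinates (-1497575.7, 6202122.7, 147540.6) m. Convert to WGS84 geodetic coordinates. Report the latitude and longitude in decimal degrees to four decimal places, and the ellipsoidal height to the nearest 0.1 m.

lat 1.3336°, lon 103.5749°, h 3945.2 m

λ = atan2(Y, X) = 103.57490030°; p = √(X²+Y²) = 6380365.1 m.
Bowring's method on WGS84 (a = 6378137 m, b = 6356752.314 m) gives φ = 1.33359975°, h = 3945.247 m.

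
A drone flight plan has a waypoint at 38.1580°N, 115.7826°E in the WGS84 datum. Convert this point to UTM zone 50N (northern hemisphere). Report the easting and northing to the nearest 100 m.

Zone 50 central meridian λ₀ = 6×50 − 183 = 117°; Δλ = -1.2174°.
Transverse Mercator on WGS84 with k₀ = 0.9996 gives E = 393343.343 m, N = 4224045.810 m.

E 393300 m, N 4224000 m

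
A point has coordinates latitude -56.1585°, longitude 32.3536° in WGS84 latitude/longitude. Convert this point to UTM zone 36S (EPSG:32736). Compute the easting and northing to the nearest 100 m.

E 459900 m, N 3776100 m

Zone 36 central meridian λ₀ = 6×36 − 183 = 33°; Δλ = -0.6464°.
Transverse Mercator on WGS84 with k₀ = 0.9996 gives E = 459850.917 m, N = 3776091.453 m.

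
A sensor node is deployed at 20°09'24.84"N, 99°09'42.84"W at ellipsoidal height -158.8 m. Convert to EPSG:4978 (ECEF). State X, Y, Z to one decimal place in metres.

WGS84: a = 6378137 m, e² = 0.006694380; N(φ) = a/√(1−e²sin²φ) = 6380673.553 m.
X = (N+h)·cosφ·cosλ = -953712.254 m; Y = (N+h)·cosφ·sinλ = -5913309.470 m; Z = (N(1−e²)+h)·sinφ = 2183956.0503 m.

X -953712.3 m, Y -5913309.5 m, Z 2183956.1 m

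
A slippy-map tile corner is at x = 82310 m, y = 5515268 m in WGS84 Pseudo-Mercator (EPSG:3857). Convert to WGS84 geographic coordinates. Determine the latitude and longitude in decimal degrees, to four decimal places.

lat 44.3211°, lon 0.7394°

R = 6378137 m. λ = x/R = 0.73940331°.
φ = 2·arctan(exp(y/R)) − 90° = 2·arctan(2.37433) − 90° = 44.32109769°.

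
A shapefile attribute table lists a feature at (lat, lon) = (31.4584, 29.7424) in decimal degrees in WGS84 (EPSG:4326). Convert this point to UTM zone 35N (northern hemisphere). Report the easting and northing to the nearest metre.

Zone 35 central meridian λ₀ = 6×35 − 183 = 27°; Δλ = +2.7424°.
Transverse Mercator on WGS84 with k₀ = 0.9996 gives E = 760591.030 m, N = 3483662.195 m.

E 760591 m, N 3483662 m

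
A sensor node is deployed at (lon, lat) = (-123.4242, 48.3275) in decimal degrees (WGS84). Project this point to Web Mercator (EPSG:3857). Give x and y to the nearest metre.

Web Mercator is spherical with R = a = 6378137 m.
x = R·λ = 6378137 × -2.154158667 = -13739519.096 m.
y = R·ln tan(π/4 + φ/2) = 6378137 × 0.966036499 = 6161513.139 m.

x -13739519 m, y 6161513 m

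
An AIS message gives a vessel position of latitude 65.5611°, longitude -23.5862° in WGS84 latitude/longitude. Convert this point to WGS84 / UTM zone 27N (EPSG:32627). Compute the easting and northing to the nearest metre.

Zone 27 central meridian λ₀ = 6×27 − 183 = -21°; Δλ = -2.5862°.
Transverse Mercator on WGS84 with k₀ = 0.9996 gives E = 380634.163 m, N = 7273443.557 m.

E 380634 m, N 7273444 m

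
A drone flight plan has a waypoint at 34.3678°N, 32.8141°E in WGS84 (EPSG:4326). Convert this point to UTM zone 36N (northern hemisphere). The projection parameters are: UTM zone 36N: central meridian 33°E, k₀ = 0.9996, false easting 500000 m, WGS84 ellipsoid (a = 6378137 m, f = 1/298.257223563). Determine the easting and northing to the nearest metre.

Zone 36 central meridian λ₀ = 6×36 − 183 = 33°; Δλ = -0.1859°.
Transverse Mercator on WGS84 with k₀ = 0.9996 gives E = 482906.871 m, N = 3802953.789 m.

E 482907 m, N 3802954 m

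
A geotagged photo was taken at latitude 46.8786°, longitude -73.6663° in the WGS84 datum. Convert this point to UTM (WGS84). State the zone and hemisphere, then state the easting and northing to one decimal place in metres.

Zone 18N: E 601624.2 m, N 5192536.9 m

Longitude -73.6663° lies in the 6° band [-78°, -72°), giving zone 18; latitude is north of the equator, so 18N.
Zone 18 central meridian λ₀ = 6×18 − 183 = -75°; Δλ = +1.3337°.
Transverse Mercator on WGS84 with k₀ = 0.9996 gives E = 601624.160 m, N = 5192536.904 m.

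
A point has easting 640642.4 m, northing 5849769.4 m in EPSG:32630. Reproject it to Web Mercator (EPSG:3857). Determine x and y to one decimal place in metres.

Unproject from UTM 30N (λ₀ = -3°) → φ = 52.77939999°, λ = -0.91480073°.
Web Mercator (R = 6378137 m): x = -101835.152 m, y = 6942296.679 m.

x -101835.2 m, y 6942296.7 m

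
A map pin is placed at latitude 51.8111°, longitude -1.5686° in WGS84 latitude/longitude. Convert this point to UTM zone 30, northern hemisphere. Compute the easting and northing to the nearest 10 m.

Zone 30 central meridian λ₀ = 6×30 − 183 = -3°; Δλ = +1.4314°.
Transverse Mercator on WGS84 with k₀ = 0.9996 gives E = 598677.057 m, N = 5740997.445 m.

E 598680 m, N 5741000 m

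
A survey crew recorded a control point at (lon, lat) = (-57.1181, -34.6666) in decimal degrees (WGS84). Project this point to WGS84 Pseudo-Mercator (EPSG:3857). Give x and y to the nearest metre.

x -6358358 m, y -4118665 m

Web Mercator is spherical with R = a = 6378137 m.
x = R·λ = 6378137 × -0.996898907 = -6358357.807 m.
y = R·ln tan(π/4 + φ/2) = 6378137 × -0.645747373 = -4118665.214 m.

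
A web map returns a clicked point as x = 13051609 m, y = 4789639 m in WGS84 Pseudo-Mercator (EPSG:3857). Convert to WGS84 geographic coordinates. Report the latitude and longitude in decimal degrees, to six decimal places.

R = 6378137 m. λ = x/R = 117.24459847°.
φ = 2·arctan(exp(y/R)) − 90° = 2·arctan(2.11900) − 90° = 39.47290276°.

lat 39.472903°, lon 117.244598°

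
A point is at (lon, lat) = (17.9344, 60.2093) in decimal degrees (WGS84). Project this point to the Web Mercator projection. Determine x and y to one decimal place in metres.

x 1996448.3 m, y 8446484.4 m

Web Mercator is spherical with R = a = 6378137 m.
x = R·λ = 6378137 × 0.313014329 = 1996448.276 m.
y = R·ln tan(π/4 + φ/2) = 6378137 × 1.324287072 = 8446484.375 m.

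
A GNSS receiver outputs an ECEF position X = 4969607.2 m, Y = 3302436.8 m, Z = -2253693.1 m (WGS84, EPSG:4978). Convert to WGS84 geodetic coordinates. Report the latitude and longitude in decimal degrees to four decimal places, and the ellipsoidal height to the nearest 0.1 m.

λ = atan2(Y, X) = 33.60510010°; p = √(X²+Y²) = 5966832.0 m.
Bowring's method on WGS84 (a = 6378137 m, b = 6356752.314 m) gives φ = -20.81919960°, h = 2805.938 m.

lat -20.8192°, lon 33.6051°, h 2805.9 m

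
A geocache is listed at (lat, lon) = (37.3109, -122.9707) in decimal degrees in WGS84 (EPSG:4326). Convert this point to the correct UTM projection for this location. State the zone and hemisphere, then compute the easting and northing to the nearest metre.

Zone 10N: E 502596 m, N 4129363 m

Longitude -122.9707° lies in the 6° band [-126°, -120°), giving zone 10; latitude is north of the equator, so 10N.
Zone 10 central meridian λ₀ = 6×10 − 183 = -123°; Δλ = +0.0293°.
Transverse Mercator on WGS84 with k₀ = 0.9996 gives E = 502596.346 m, N = 4129362.827 m.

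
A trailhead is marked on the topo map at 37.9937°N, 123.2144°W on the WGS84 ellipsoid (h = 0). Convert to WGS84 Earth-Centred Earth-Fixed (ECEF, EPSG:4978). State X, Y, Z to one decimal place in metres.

X -2756867.3 m, Y -4210624.7 m, Z 3904892.9 m

WGS84: a = 6378137 m, e² = 0.006694380; N(φ) = a/√(1−e²sin²φ) = 6386242.189 m.
X = (N+h)·cosφ·cosλ = -2756867.273 m; Y = (N+h)·cosφ·sinλ = -4210624.740 m; Z = (N(1−e²)+h)·sinφ = 3904892.907 m.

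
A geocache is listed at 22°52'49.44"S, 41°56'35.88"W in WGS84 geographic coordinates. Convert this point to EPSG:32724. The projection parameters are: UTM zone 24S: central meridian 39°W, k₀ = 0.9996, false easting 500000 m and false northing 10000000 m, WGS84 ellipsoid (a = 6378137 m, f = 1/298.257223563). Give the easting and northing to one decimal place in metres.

E 198007.7 m, N 7466702.1 m

Zone 24 central meridian λ₀ = 6×24 − 183 = -39°; Δλ = -2.9433°.
Transverse Mercator on WGS84 with k₀ = 0.9996 gives E = 198007.728 m, N = 7466702.131 m.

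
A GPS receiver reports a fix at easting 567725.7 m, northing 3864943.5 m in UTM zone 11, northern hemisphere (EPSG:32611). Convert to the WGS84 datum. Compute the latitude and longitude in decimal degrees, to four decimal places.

Zone 11N: λ₀ = -117°, k₀ = 0.9996, false easting 500000 m.
Meridian distance M = (N − FN)/k₀ = 3866490.1 m.
Inverse transverse Mercator on WGS84 gives φ = 34.92469970°, λ = -116.25849985°.

lat 34.9247°, lon -116.2585°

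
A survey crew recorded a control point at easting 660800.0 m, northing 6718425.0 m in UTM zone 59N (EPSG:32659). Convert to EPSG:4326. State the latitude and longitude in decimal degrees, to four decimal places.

Zone 59N: λ₀ = 171°, k₀ = 0.9996, false easting 500000 m.
Meridian distance M = (N − FN)/k₀ = 6721113.4 m.
Inverse transverse Mercator on WGS84 gives φ = 60.56950041°, λ = 173.93409966°.

lat 60.5695°, lon 173.9341°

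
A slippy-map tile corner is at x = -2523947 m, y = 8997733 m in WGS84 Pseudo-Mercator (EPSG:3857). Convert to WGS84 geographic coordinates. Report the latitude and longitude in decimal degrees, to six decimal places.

lat 62.578900°, lon -22.673002°

R = 6378137 m. λ = x/R = -22.67300166°.
φ = 2·arctan(exp(y/R)) − 90° = 2·arctan(4.09888) − 90° = 62.57890027°.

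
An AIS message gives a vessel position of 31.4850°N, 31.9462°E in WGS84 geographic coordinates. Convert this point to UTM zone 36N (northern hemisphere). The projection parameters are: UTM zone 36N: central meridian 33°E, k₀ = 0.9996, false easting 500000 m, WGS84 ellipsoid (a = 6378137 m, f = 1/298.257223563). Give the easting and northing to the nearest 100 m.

Zone 36 central meridian λ₀ = 6×36 − 183 = 33°; Δλ = -1.0538°.
Transverse Mercator on WGS84 with k₀ = 0.9996 gives E = 399908.041 m, N = 3483834.909 m.

E 399900 m, N 3483800 m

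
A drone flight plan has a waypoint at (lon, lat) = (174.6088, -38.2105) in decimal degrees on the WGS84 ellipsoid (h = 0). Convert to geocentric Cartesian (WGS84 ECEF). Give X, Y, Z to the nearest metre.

X -4995813 m, Y 471469 m, Z -3923830 m

WGS84: a = 6378137 m, e² = 0.006694380; N(φ) = a/√(1−e²sin²φ) = 6386320.940 m.
X = (N+h)·cosφ·cosλ = -4995812.855 m; Y = (N+h)·cosφ·sinλ = 471469.207 m; Z = (N(1−e²)+h)·sinφ = -3923829.514 m.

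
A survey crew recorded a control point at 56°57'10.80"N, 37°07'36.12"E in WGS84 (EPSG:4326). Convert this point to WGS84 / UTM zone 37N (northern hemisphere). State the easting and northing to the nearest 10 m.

E 386070 m, N 6313720 m

Zone 37 central meridian λ₀ = 6×37 − 183 = 39°; Δλ = -1.8733°.
Transverse Mercator on WGS84 with k₀ = 0.9996 gives E = 386065.800 m, N = 6313715.579 m.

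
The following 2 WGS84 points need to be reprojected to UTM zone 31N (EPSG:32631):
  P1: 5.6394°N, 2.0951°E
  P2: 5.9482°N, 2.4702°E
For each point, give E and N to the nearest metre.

UTM zone 31N: λ₀ = 3°, k₀ = 0.9996.
P1 (5.6394°, 2.0951°) → (399787.280, 623421.085) m.
P2 (5.9482°, 2.4702°) → (441361.000, 657506.584) m.

P1: E 399787 m, N 623421 m; P2: E 441361 m, N 657507 m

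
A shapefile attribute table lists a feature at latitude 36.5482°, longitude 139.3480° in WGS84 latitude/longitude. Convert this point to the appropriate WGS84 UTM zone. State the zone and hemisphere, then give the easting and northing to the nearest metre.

Zone 54N: E 352140 m, N 4046024 m

Longitude 139.3480° lies in the 6° band [138°, 144°), giving zone 54; latitude is north of the equator, so 54N.
Zone 54 central meridian λ₀ = 6×54 − 183 = 141°; Δλ = -1.6520°.
Transverse Mercator on WGS84 with k₀ = 0.9996 gives E = 352140.439 m, N = 4046024.208 m.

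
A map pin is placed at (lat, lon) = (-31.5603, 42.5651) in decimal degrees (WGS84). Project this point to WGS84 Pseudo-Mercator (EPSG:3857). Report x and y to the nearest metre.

Web Mercator is spherical with R = a = 6378137 m.
x = R·λ = 6378137 × 0.742901141 = 4738325.258 m.
y = R·ln tan(π/4 + φ/2) = 6378137 × -0.581005167 = -3705730.554 m.

x 4738325 m, y -3705731 m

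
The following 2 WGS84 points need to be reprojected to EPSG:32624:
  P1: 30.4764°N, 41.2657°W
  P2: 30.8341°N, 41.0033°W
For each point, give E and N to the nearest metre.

UTM zone 24N: λ₀ = -39°, k₀ = 0.9996.
P1 (30.4764°, -41.2657°) → (282502.036, 3373758.036) m.
P2 (30.8341°, -41.0033°) → (308403.886, 3412933.520) m.

P1: E 282502 m, N 3373758 m; P2: E 308404 m, N 3412934 m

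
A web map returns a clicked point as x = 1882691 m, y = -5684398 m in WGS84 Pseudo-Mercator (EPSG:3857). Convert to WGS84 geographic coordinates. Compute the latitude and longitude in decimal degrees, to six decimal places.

lat -45.398003°, lon 16.912501°

R = 6378137 m. λ = x/R = 16.91250101°.
φ = 2·arctan(exp(y/R)) − 90° = 2·arctan(0.41015) − 90° = -45.39800263°.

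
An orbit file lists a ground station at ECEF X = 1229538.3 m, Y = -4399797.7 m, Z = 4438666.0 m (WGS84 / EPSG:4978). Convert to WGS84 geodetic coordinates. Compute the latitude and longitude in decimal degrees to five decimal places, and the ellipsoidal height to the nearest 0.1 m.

λ = atan2(Y, X) = -74.38680025°; p = √(X²+Y²) = 4568367.8 m.
Bowring's method on WGS84 (a = 6378137 m, b = 6356752.314 m) gives φ = 44.36730019°, h = 1869.338 m.

lat 44.36730°, lon -74.38680°, h 1869.3 m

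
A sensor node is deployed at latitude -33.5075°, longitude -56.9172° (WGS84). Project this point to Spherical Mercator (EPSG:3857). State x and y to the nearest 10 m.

Web Mercator is spherical with R = a = 6378137 m.
x = R·λ = 6378137 × -0.993392541 = -6335993.721 m.
y = R·ln tan(π/4 + φ/2) = 6378137 × -0.621319591 = -3962861.472 m.

x -6335990 m, y -3962860 m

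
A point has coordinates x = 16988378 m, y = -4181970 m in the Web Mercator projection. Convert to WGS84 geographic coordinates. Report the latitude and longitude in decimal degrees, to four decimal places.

lat -35.1330°, lon 152.6092°

R = 6378137 m. λ = x/R = 152.60919610°.
φ = 2·arctan(exp(y/R)) − 90° = 2·arctan(0.51909) − 90° = -35.13299975°.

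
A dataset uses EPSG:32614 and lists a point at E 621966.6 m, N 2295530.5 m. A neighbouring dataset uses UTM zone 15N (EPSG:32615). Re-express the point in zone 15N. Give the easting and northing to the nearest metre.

E -3071 m, N 2302613 m

UTM 14N → geographic: φ = 20.75550002°, λ = -97.82839993°.
UTM 15N (λ₀ = -93°) forward: E = -3071.469 m, N = 2302612.862 m.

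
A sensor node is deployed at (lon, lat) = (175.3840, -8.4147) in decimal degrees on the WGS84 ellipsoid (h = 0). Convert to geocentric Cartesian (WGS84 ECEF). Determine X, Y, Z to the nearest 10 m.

WGS84: a = 6378137 m, e² = 0.006694380; N(φ) = a/√(1−e²sin²φ) = 6378594.223 m.
X = (N+h)·cosφ·cosλ = -6289460.909 m; Y = (N+h)·cosφ·sinλ = 507805.768 m; Z = (N(1−e²)+h)·sinφ = -927174.599 m.

X -6289460 m, Y 507810 m, Z -927170 m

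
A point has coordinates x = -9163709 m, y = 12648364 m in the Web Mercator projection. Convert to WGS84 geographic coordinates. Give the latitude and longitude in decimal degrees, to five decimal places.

R = 6378137 m. λ = x/R = -82.31899854°.
φ = 2·arctan(exp(y/R)) − 90° = 2·arctan(7.26509) − 90° = 74.32560012°.

lat 74.32560°, lon -82.31900°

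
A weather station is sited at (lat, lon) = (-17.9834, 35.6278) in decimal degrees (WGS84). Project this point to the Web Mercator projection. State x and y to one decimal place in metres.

x 3966068.6 m, y -2035605.6 m

Web Mercator is spherical with R = a = 6378137 m.
x = R·λ = 6378137 × 0.621822415 = 3966068.554 m.
y = R·ln tan(π/4 + φ/2) = 6378137 × -0.319153639 = -2035605.635 m.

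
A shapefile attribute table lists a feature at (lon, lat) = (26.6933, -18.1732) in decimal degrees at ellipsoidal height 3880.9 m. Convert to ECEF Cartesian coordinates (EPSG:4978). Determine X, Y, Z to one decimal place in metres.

WGS84: a = 6378137 m, e² = 0.006694380; N(φ) = a/√(1−e²sin²φ) = 6380214.738 m.
X = (N+h)·cosφ·cosλ = 5419191.864 m; Y = (N+h)·cosφ·sinλ = 2724775.603 m; Z = (N(1−e²)+h)·sinφ = -1977817.676 m.

X 5419191.9 m, Y 2724775.6 m, Z -1977817.7 m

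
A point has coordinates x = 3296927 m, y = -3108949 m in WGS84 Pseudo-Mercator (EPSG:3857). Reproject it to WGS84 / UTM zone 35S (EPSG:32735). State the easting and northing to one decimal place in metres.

Web Mercator inverse (R = 6378137 m) → φ = -26.88369920°, λ = 29.61679915°.
UTM 35S forward: E = 759946.567 m, N = 7023760.615 m.

E 759946.6 m, N 7023760.6 m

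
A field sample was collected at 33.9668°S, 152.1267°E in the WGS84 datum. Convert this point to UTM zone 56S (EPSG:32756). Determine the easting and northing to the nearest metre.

Zone 56 central meridian λ₀ = 6×56 − 183 = 153°; Δλ = -0.8733°.
Transverse Mercator on WGS84 with k₀ = 0.9996 gives E = 419320.093 m, N = 6241181.617 m.

E 419320 m, N 6241182 m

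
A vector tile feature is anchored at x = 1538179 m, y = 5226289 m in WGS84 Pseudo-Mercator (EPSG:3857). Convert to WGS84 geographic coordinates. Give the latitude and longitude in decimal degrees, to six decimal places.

R = 6378137 m. λ = x/R = 13.81769705°.
φ = 2·arctan(exp(y/R)) − 90° = 2·arctan(2.26915) − 90° = 42.43449806°.

lat 42.434498°, lon 13.817697°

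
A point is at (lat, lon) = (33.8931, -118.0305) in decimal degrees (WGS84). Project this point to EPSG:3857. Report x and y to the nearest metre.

Web Mercator is spherical with R = a = 6378137 m.
x = R·λ = 6378137 × -2.060020843 = -13139095.158 m.
y = R·ln tan(π/4 + φ/2) = 6378137 × 0.629409024 = 4014456.984 m.

x -13139095 m, y 4014457 m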